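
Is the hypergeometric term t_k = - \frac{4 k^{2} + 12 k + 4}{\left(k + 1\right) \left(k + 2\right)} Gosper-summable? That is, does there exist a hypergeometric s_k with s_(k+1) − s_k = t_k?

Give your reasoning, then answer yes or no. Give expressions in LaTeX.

The ratio is (k + 1)*(3*k + (k + 1)**2 + 4)/((k + 3)*(k**2 + 3*k + 1)).
A = k + 1, B = k + 3, C = k**2 + 3*k + 1.
Key eq: (k + 1)·f(k+1) = (k + 2)·f(k) + (k**2 + 3*k + 1).
From deg A=1, deg B=1, deg C=2: d=2.
Solving with deg f ≤ 2: f(k) = k**2.
So s_k = (B(k−1)f/C)·t_k = (k**2*(k + 2)/(k**2 + 3*k + 1))·t_k = -4*k**2/(k + 1).
Verify: 4*(-k**2 - 3*k - 1)/(k**2 + 3*k + 2) matches t_k.

Yes. s_k = - \frac{4 k^{2}}{k + 1}.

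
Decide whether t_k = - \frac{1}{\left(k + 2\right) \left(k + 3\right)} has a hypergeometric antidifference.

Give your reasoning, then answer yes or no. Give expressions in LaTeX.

Yes. s_k = - \frac{k}{2 k + 4}.

t_(k+1)/t_k = (k + 2)/(k + 4).
Take A(k)=k + 2, B(k)=k + 4, C(k)=1.
Key eq: (k + 2)·f(k+1) = (k + 3)·f(k) + (1).
From deg A=1, deg B=1, deg C=0: d=1.
Solving with deg f ≤ 1: f(k) = k/2.
Get s_k = R·t_k = -k/(2*k + 4) with R(k) = B(k−1)f(k)/C(k) = k*(k + 3)/2.
Verify: -1/(k**2 + 5*k + 6) matches t_k.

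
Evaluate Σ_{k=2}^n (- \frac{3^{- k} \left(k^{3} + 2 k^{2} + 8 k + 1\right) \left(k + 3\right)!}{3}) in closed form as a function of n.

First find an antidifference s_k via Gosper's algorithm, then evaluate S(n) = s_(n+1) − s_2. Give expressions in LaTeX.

Ratio r(k) = (k**4 + 9*k**3 + 35*k**2 + 72*k + 48)/(3*(k**3 + 2*k**2 + 8*k + 1)).
Factor: A=k/3 + 4/3; B=1; C=k**3 + 2*k**2 + 8*k + 1.
Set up (k/3 + 4/3)·f(k+1) − (1)·f(k) − (k**3 + 2*k**2 + 8*k + 1) = 0.
From deg A=1, deg B=0, deg C=3: d=2.
Coefficient equations give f(k) = 3*(k**2 - k + 1).
So s_k = (B(k−1)f/C)·t_k = (3*(k**2 - k + 1)/(k**3 + 2*k**2 + 8*k + 1))·t_k = -(k**2 - k + 1)*factorial(k + 3)/3**k.
Δs = -(k**3 + 2*k**2 + 8*k + 1)*factorial(k + 3)/(3*3**k), as required.
Σ_(k=2)^n t_k = s_(n+1) − s_(2) = (-3**(-n - 1)*(n**2 + n + 1)*factorial(n + 4)) − (-40), i.e. 40 - n**2*factorial(n + 4)/(3*3**n) - n*factorial(n + 4)/(3*3**n) - factorial(n + 4)/(3*3**n).

S(n) = 40 - \frac{3^{- n} n^{2} \left(n + 4\right)!}{3} - \frac{3^{- n} n \left(n + 4\right)!}{3} - \frac{3^{- n} \left(n + 4\right)!}{3}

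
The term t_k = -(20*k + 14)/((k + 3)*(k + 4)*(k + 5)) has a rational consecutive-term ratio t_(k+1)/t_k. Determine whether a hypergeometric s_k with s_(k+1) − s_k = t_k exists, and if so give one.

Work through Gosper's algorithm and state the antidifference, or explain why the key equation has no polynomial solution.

r(k) = (k + 3)*(10*k + 17)/((k + 6)*(10*k + 7)) after simplifying.
Gosper form: A/B · C(k+1)/C(k) with A=k + 3, B=k + 6, C=k + 7/10.
Key eq: (k + 3)·f(k+1) = (k + 5)·f(k) + (k + 7/10).
Bound: deg f ≤ 2.
Match coefficients ⇒ f(k) = k*(37*k + 19)/240.
So s_k = (B(k−1)f/C)·t_k = (k*(k + 5)*(37*k + 19)/(24*(10*k + 7)))·t_k = -k*(37*k + 19)/(12*(k + 3)*(k + 4)).
s_(k+1) − s_k = 2*(-10*k - 7)/(k**3 + 12*k**2 + 47*k + 60) = t_k.

s_k = -k*(37*k + 19)/(12*(k + 3)*(k + 4))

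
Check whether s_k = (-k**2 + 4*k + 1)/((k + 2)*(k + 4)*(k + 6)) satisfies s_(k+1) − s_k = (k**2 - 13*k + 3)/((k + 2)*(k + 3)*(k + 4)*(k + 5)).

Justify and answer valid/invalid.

s_(k+1) = (4*k - (k + 1)**2 + 5)/((k + 3)*(k + 5)*(k + 7))
s_(k+1) − s_k = (k**4 - 6*k**3 - 106*k**2 - 219*k + 87)/(k**6 + 27*k**5 + 295*k**4 + 1665*k**3 + 5104*k**2 + 8028*k + 5040)
(s_(k+1) − s_k) − t_k = 3*(-2*k**3 + 6*k**2 + 96*k - 13)/(k**6 + 27*k**5 + 295*k**4 + 1665*k**3 + 5104*k**2 + 8028*k + 5040)

Invalid: residual 3*(-2*k**3 + 6*k**2 + 96*k - 13)/(k**6 + 27*k**5 + 295*k**4 + 1665*k**3 + 5104*k**2 + 8028*k + 5040) ≠ 0.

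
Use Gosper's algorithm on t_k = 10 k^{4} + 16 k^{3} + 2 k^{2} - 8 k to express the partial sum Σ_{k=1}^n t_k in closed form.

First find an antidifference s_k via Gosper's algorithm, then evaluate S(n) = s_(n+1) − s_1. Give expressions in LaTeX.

S(n) = n \left(2 n^{4} + 9 n^{3} + 12 n^{2} + n - 4\right)

t_(k+1)/t_k = (5*k**4 + 28*k**3 + 55*k**2 + 42*k + 10)/(k*(5*k**3 + 8*k**2 + k - 4)).
A = 1, B = 1, C = k**4 + 8*k**3/5 + k**2/5 - 4*k/5.
Key eq: (1)·f(k+1) = (1)·f(k) + (k**4 + 8*k**3/5 + k**2/5 - 4*k/5).
From deg A=0, deg B=0, deg C=4: d=5.
A polynomial solution: f(k) = k*(k - 1)*(2*k**3 + k**2 - 3*k - 4)/10.
R(k) = B(k−1)·f(k)/C(k) = (k - 1)*(2*k**3 + k**2 - 3*k - 4)/(2*(5*k**3 + 8*k**2 + k - 4)); s_k = R·t_k = k*(2*k**4 - k**3 - 4*k**2 - k + 4).
s_(k+1) − s_k = 2*k*(5*k**3 + 8*k**2 + k - 4) = t_k.
Evaluate: s_(n+1) = n*(2*n**4 + 9*n**3 + 12*n**2 + n - 4); subtract s_(1) = 0 ⇒ S(n) = n*(2*n**4 + 9*n**3 + 12*n**2 + n - 4).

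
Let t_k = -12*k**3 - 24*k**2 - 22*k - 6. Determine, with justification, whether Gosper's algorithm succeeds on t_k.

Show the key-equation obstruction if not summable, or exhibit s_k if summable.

Yes. s_k = k*(-3*k**3 - 2*k**2 - 2*k + 1).

Compute t_(k+1)/t_k: get (6*k**3 + 30*k**2 + 53*k + 32)/(6*k**3 + 12*k**2 + 11*k + 3).
Gosper form: A/B · C(k+1)/C(k) with A=1, B=1, C=k**3 + 2*k**2 + 11*k/6 + 1/2.
f must satisfy (1)·f(k+1) − (1)·f(k) = k**3 + 2*k**2 + 11*k/6 + 1/2.
deg f ≤ 4 (via 0,0,3).
Solve for f: f(k) = k*(3*k - 1)*(k**2 + k + 1)/12 (degree 4 ≤ 4).
Get s_k = R·t_k = k*(-3*k**3 - 2*k**2 - 2*k + 1) with R(k) = B(k−1)f(k)/C(k) = k*(3*k - 1)*(k**2 + k + 1)/(2*(6*k**3 + 12*k**2 + 11*k + 3)).
s_(k+1) − s_k = -12*k**3 - 24*k**2 - 22*k - 6 = t_k.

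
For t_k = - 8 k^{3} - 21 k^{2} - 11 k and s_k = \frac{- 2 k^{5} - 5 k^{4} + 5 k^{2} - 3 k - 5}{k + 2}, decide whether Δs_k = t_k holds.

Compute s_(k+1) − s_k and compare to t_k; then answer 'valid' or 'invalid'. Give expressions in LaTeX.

s_(k+1) = (-3*k - 2*(k + 1)**5 - 5*(k + 1)**4 + 5*(k + 1)**2 - 8)/(k + 3)
s_(k+1) − s_k = (-8*k**5 - 55*k**4 - 130*k**3 - 125*k**2 - 42*k - 5)/(k**2 + 5*k + 6)
(s_(k+1) − s_k) − t_k = (6*k**4 + 34*k**3 + 56*k**2 + 24*k - 5)/(k**2 + 5*k + 6)

Invalid: residual \frac{6 k^{4} + 34 k^{3} + 56 k^{2} + 24 k - 5}{k^{2} + 5 k + 6} ≠ 0.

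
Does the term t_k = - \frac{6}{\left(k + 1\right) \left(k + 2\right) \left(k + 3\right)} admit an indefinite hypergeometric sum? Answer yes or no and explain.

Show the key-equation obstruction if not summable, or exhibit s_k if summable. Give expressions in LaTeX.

Yes. s_k = \frac{3 k \left(- k - 3\right)}{2 \left(k + 1\right) \left(k + 2\right)}.

Compute t_(k+1)/t_k: get (k + 1)/(k + 4).
Take A(k)=k + 1, B(k)=k + 4, C(k)=1.
Solve (k + 1)·f(k+1) − (k + 3)·f(k) = 1.
d = 2 from the (1,1,0) case.
Coefficient equations give f(k) = k*(k + 3)/4.
So s_k = (B(k−1)f/C)·t_k = (k*(k + 3)**2/4)·t_k = 3*k*(-k - 3)/(2*(k + 1)*(k + 2)).
Δs = -6/(k**3 + 6*k**2 + 11*k + 6), as required.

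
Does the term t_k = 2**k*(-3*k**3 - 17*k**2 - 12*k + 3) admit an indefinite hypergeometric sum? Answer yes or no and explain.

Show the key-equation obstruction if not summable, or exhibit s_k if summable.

Ratio r(k) = 2*(3*k**3 + 26*k**2 + 55*k + 29)/(3*k**3 + 17*k**2 + 12*k - 3).
So A=2 and B=1, with C=k**3 + 17*k**2/3 + 4*k - 1.
Need (2)·f(k+1) − (1)·f(k) = k**3 + 17*k**2/3 + 4*k - 1.
deg f ≤ 3 (via 0,0,3).
Match coefficients ⇒ f(k) = (3*k**3 - k**2 - 2*k - 3)/3.
Then R = B(k−1)f/C = (3*k**3 - k**2 - 2*k - 3)/(3*k**3 + 17*k**2 + 12*k - 3), so s_k = R(k)·t_k = 2**k*(-3*k**3 + k**2 + 2*k + 3).
Δs = 2**k*(-3*k**3 - 17*k**2 - 12*k + 3), as required.

Yes. s_k = 2**k*(-3*k**3 + k**2 + 2*k + 3).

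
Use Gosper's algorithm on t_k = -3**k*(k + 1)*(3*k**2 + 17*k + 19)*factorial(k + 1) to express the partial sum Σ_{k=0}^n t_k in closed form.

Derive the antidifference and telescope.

The ratio is (k + 2)**2*(51*k + 9*(k + 1)**2 + 108)/((k + 1)*(3*k**2 + 17*k + 19)).
Gosper form: A/B · C(k+1)/C(k) with A=3*k + 6, B=1, C=k**3 + 20*k**2/3 + 12*k + 19/3.
Key eq: (3*k + 6)·f(k+1) = (1)·f(k) + (k**3 + 20*k**2/3 + 12*k + 19/3).
From deg A=1, deg B=0, deg C=3: d=2.
Solving with deg f ≤ 2: f(k) = (k**2 + 3*k - 1)/3.
So s_k = (B(k−1)f/C)·t_k = ((k**2 + 3*k - 1)/((k + 1)*(3*k**2 + 17*k + 19)))·t_k = -3**k*(k**2 + 3*k - 1)*factorial(k + 1).
Check: Δs_k = -3**k*(k + 1)*(3*k**2 + 17*k + 19)*factorial(k + 1). ✓
s_(n+1) = -3**(n + 1)*(n**2 + 5*n + 3)*factorial(n + 2) and s_(0) = 1, so S(n) = -3*3**n*n**4*factorial(n) - 24*3**n*n**3*factorial(n) - 60*3**n*n**2*factorial(n) - 57*3**n*n*factorial(n) - 18*3**n*factorial(n) - 1.

S(n) = -3*3**n*n**4*factorial(n) - 24*3**n*n**3*factorial(n) - 60*3**n*n**2*factorial(n) - 57*3**n*n*factorial(n) - 18*3**n*factorial(n) - 1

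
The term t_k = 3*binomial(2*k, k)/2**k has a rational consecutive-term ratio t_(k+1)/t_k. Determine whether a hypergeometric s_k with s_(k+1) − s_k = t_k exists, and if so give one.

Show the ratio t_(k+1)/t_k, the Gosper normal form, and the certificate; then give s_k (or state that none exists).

Step 1: r(k) = (2*k + 1)/(k + 1).
Factor: A=2*k + 1; B=k + 1; C=1.
Key eq: (2*k + 1)·f(k+1) = (k)·f(k) + (1).
From deg A=1, deg B=1, deg C=0: d=-1.
Negative degree bound (-1): no f exists, t_k not Gosper-summable.

none (Gosper's algorithm certifies no s_k)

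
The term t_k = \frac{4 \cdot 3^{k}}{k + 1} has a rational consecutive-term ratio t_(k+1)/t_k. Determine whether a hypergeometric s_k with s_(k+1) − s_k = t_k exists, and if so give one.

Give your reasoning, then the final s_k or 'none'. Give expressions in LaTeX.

r(k) = 3*(k + 1)/(k + 2) after simplifying.
Factor: A=3*k + 3; B=k + 2; C=1.
Set up (3*k + 3)·f(k+1) − (k + 1)·f(k) − (1) = 0.
Bound: deg f ≤ -1.
d = -1 < 0 ⇒ no nonzero polynomial f; not summable.

none (Gosper's algorithm certifies no s_k)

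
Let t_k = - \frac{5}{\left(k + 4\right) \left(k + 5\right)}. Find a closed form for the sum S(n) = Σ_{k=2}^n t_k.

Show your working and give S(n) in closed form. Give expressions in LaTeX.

S(n) = \frac{5 \left(1 - n\right)}{6 \left(n + 5\right)}

Ratio r(k) = (k + 4)/(k + 6).
Normal form (A,B,C) = (k + 4, k + 6, 1).
f must satisfy (k + 4)·f(k+1) − (k + 5)·f(k) = 1.
Degrees (1,1,0) ⇒ d ≤ 1.
Coefficient equations give f(k) = k/4.
R(k) = B(k−1)·f(k)/C(k) = k*(k + 5)/4; s_k = R·t_k = -5*k/(4*k + 16).
s_(k+1) − s_k = -5/(k**2 + 9*k + 20) = t_k.
Σ_(k=2)^n t_k = s_(n+1) − s_(2) = (5*(-n - 1)/(4*(n + 5))) − (-5/12), i.e. 5*(1 - n)/(6*(n + 5)).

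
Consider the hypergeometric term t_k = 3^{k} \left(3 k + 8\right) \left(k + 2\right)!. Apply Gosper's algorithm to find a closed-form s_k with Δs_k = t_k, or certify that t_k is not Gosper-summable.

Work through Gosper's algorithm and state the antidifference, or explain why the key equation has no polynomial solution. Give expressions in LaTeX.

s_k = 3^{k} \left(k + 2\right)!

Ratio r(k) = 3*(k + 3)*(3*k + 11)/(3*k + 8).
Factor: A=3*k + 9; B=1; C=k + 8/3.
f must satisfy (3*k + 9)·f(k+1) − (1)·f(k) = k + 8/3.
From deg A=1, deg B=0, deg C=1: d=0.
Solving with deg f ≤ 0: f(k) = 1/3.
R(k) = B(k−1)·f(k)/C(k) = 1/(3*k + 8); s_k = R·t_k = 3**k*factorial(k + 2).
Check: Δs_k = 3**k*(3*k + 8)*factorial(k + 2). ✓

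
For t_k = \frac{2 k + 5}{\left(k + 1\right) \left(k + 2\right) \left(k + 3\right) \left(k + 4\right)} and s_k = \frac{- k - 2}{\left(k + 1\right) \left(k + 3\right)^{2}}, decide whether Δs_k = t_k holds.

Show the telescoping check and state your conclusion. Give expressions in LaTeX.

s_(k+1) = (-k - 3)/((k + 2)*(k + 4)**2)
s_(k+1) − s_k = (-(k + 1)*(k + 3)**3 + (k + 2)**2*(k + 4)**2)/((k + 1)*(k + 2)*(k + 3)**2*(k + 4)**2)
(s_(k+1) − s_k) − t_k = (-3*k**2 - 17*k - 23)/(k**6 + 17*k**5 + 117*k**4 + 415*k**3 + 794*k**2 + 768*k + 288)

Invalid: residual \frac{- 3 k^{2} - 17 k - 23}{k^{6} + 17 k^{5} + 117 k^{4} + 415 k^{3} + 794 k^{2} + 768 k + 288} ≠ 0.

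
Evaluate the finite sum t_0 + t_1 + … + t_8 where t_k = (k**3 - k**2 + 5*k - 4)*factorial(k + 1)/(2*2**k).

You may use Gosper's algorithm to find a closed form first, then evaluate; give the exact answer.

The ratio is (k + 2)*(5*k + (k + 1)**3 - (k + 1)**2 + 1)/(2*(k**3 - k**2 + 5*k - 4)).
A = k/2 + 1, B = 1, C = k**3 - k**2 + 5*k - 4.
Solve (k/2 + 1)·f(k+1) − (1)·f(k) = k**3 - k**2 + 5*k - 4.
Bound: deg f ≤ 2.
Coefficient equations give f(k) = 2*(k**2 - 3*k + 3).
Certificate R = B(k−1)f/C = 2*(k**2 - 3*k + 3)/(k**3 - k**2 + 5*k - 4) gives s_k = (k**2 - 3*k + 3)*factorial(k + 1)/2**k.
Verify: (k**3 - k**2 + 5*k - 4)*factorial(k + 1)/(2*2**k) matches t_k.
Telescoping: Σ = s_(9) − s_(0) = 807975/2 − (3) = 807969/2.

Σ = 807969/2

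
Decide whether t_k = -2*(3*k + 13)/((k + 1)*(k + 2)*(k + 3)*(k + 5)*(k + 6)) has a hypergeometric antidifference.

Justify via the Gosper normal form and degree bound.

Yes. s_k = k*(-k**2 - 8*k - 17)/(5*(k**3 + 8*k**2 + 17*k + 10)).

Step 1: r(k) = (k + 1)*(k + 5)*(3*k + 16)/((k + 4)*(k + 7)*(3*k + 13)).
So A=k + 1 and B=k + 7, with C=k**2 + 25*k/3 + 52/3.
Set up (k + 1)·f(k+1) − (k + 6)·f(k) − (k**2 + 25*k/3 + 52/3) = 0.
d = 5 from the (1,1,2) case.
Solve for f: f(k) = k*(k + 3)*(k + 4)*(k**2 + 8*k + 17)/30 (degree 5 ≤ 5).
Then R = B(k−1)f/C = k*(k + 3)*(k + 6)*(k**2 + 8*k + 17)/(10*(3*k + 13)), so s_k = R(k)·t_k = k*(-k**2 - 8*k - 17)/(5*(k**3 + 8*k**2 + 17*k + 10)).
Verify: 2*(-3*k - 13)/(k**5 + 17*k**4 + 107*k**3 + 307*k**2 + 396*k + 180) matches t_k.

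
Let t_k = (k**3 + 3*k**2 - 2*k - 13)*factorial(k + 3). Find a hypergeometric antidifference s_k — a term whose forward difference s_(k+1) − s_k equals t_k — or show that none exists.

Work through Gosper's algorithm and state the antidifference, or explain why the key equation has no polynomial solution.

s_k = (k - 3)*(k + 1)*factorial(k + 3)

r(k) = (k**4 + 10*k**3 + 31*k**2 + 17*k - 44)/(k**3 + 3*k**2 - 2*k - 13) after simplifying.
Take A(k)=k + 4, B(k)=1, C(k)=k**3 + 3*k**2 - 2*k - 13.
Need (k + 4)·f(k+1) − (1)·f(k) = k**3 + 3*k**2 - 2*k - 13.
deg f ≤ 2 (via 1,0,3).
Solving with deg f ≤ 2: f(k) = (k - 3)*(k + 1).
Then R = B(k−1)f/C = (k - 3)*(k + 1)/(k**3 + 3*k**2 - 2*k - 13), so s_k = R(k)·t_k = (k - 3)*(k + 1)*factorial(k + 3).
Verify: (k**3 + 3*k**2 - 2*k - 13)*factorial(k + 3) matches t_k.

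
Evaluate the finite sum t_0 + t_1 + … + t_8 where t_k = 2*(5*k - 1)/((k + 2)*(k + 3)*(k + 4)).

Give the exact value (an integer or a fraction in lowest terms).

Σ = 3/4

Compute t_(k+1)/t_k: get (k + 2)*(5*k + 4)/((k + 5)*(5*k - 1)).
Factor: A=k + 2; B=k + 5; C=k - 1/5.
f must satisfy (k + 2)·f(k+1) − (k + 4)·f(k) = k - 1/5.
d = 2 from the (1,1,1) case.
Coefficient equations give f(k) = k*(3*k - 5)/20.
Certificate R = B(k−1)f/C = k*(k + 4)*(3*k - 5)/(4*(5*k - 1)) gives s_k = k*(3*k - 5)/(2*(k + 2)*(k + 3)).
Verify: 2*(5*k - 1)/(k**3 + 9*k**2 + 26*k + 24) matches t_k.
Σ_(k=0)^(8) t_k = s_(9) − s_(0) = 3/4 − (0) = 3/4.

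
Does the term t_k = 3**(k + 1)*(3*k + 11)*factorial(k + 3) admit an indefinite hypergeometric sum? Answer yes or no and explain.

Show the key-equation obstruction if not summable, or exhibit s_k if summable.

Yes. s_k = 3**(k + 1)*factorial(k + 3).

t_(k+1)/t_k = 3*(k + 4)*(3*k + 14)/(3*k + 11).
So A=3*k + 12 and B=1, with C=k + 11/3.
Key eq: (3*k + 12)·f(k+1) = (1)·f(k) + (k + 11/3).
d = 0 from the (1,0,1) case.
Coefficient equations give f(k) = 1/3.
Get s_k = R·t_k = 3**(k + 1)*factorial(k + 3) with R(k) = B(k−1)f(k)/C(k) = 1/(3*k + 11).
Verify: 3**(k + 1)*(3*k + 11)*factorial(k + 3) matches t_k.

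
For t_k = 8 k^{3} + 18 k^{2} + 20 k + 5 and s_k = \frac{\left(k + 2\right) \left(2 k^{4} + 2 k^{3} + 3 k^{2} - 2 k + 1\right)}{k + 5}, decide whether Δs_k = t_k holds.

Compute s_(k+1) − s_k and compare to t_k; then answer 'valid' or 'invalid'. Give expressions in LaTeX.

s_(k+1) = (2*k**5 + 16*k**4 + 51*k**3 + 81*k**2 + 60*k + 18)/(k + 6)
s_(k+1) − s_k = 2*(4*k**5 + 44*k**4 + 145*k**3 + 222*k**2 + 167*k + 39)/(k**2 + 11*k + 30)
(s_(k+1) − s_k) − t_k = 3*(-6*k**4 - 56*k**3 - 107*k**2 - 107*k - 24)/(k**2 + 11*k + 30)

Invalid: residual \frac{3 \left(- 6 k^{4} - 56 k^{3} - 107 k^{2} - 107 k - 24\right)}{k^{2} + 11 k + 30} ≠ 0.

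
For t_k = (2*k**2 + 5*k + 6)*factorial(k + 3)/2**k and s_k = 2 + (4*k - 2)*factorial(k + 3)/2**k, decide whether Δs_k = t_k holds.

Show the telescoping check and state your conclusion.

valid (s_(k+1) − s_k reduces to t_k)

s_(k+1) = 2**(-k - 1)*(4*k + 2)*factorial(k + 4) + 2
s_(k+1) − s_k = (2*k**2 + 5*k + 6)*factorial(k + 3)/2**k
(s_(k+1) − s_k) − t_k = 0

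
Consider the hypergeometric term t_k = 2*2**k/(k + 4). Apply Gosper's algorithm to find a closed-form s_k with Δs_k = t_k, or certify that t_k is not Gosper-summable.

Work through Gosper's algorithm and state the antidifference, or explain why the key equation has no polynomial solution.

Step 1: r(k) = 2*(k + 4)/(k + 5).
So A=2*k + 8 and B=k + 5, with C=1.
f must satisfy (2*k + 8)·f(k+1) − (k + 4)·f(k) = 1.
Degrees (1,1,0) ⇒ d ≤ -1.
deg f ≤ -1 is impossible — no certificate.

none — t_k is not Gosper-summable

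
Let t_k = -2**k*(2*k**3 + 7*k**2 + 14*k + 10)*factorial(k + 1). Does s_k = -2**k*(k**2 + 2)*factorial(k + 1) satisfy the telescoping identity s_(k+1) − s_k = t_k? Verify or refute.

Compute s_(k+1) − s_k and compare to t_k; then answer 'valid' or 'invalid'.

Valid — Δs_k = t_k.

s_(k+1) = -2**(k + 1)*(k**2 + 2*k + 3)*factorial(k + 2)
s_(k+1) − s_k = -2**k*(2*k**3 + 7*k**2 + 14*k + 10)*factorial(k + 1)
(s_(k+1) − s_k) − t_k = 0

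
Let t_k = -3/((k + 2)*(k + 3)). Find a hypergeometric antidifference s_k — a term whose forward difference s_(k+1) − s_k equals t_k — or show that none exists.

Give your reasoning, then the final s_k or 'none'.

Step 1: r(k) = (k + 2)/(k + 4).
Take A(k)=k + 2, B(k)=k + 4, C(k)=1.
Set up (k + 2)·f(k+1) − (k + 3)·f(k) − (1) = 0.
From deg A=1, deg B=1, deg C=0: d=1.
A polynomial solution: f(k) = k/2.
Get s_k = R·t_k = -3*k/(2*k + 4) with R(k) = B(k−1)f(k)/C(k) = k*(k + 3)/2.
Δs = -3/(k**2 + 5*k + 6), as required.

s_k = -3*k/(2*k + 4)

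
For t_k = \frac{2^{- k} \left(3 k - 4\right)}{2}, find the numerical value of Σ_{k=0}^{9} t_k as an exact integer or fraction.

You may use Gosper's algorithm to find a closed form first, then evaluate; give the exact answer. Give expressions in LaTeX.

r(k) = (3*k - 1)/(2*(3*k - 4)) after simplifying.
So A=1/2 and B=1, with C=k - 4/3.
Solve (1/2)·f(k+1) − (1)·f(k) = k - 4/3.
deg f ≤ 1 (via 0,0,1).
Solve for f: f(k) = -2*(3*k - 1)/3 (degree 1 ≤ 1).
Get s_k = R·t_k = (1 - 3*k)/2**k with R(k) = B(k−1)f(k)/C(k) = -2*(3*k - 1)/(3*k - 4).
Check: Δs_k = (3*k - 4)/(2*2**k). ✓
Telescoping: Σ = s_(10) − s_(0) = -29/1024 − (1) = -1053/1024.

Σ = -1053/1024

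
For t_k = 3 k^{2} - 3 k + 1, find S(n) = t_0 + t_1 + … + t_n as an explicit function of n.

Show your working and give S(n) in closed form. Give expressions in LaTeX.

S(n) = n^{3} + 1

t_(k+1)/t_k = (3*k**2 + 3*k + 1)/(3*k**2 - 3*k + 1).
So A=1 and B=1, with C=k**2 - k + 1/3.
Solve (1)·f(k+1) − (1)·f(k) = k**2 - k + 1/3.
Bound: deg f ≤ 3.
Coefficient equations give f(k) = k*(k**2 - 3*k + 3)/3.
Certificate R = B(k−1)f/C = k*(k**2 - 3*k + 3)/(3*k**2 - 3*k + 1) gives s_k = k*(k**2 - 3*k + 3).
Check: Δs_k = 3*k**2 - 3*k + 1. ✓
Telescope: S(n) = s_(n+1) − s_(0) = n**3 + 1 − (0) = n**3 + 1.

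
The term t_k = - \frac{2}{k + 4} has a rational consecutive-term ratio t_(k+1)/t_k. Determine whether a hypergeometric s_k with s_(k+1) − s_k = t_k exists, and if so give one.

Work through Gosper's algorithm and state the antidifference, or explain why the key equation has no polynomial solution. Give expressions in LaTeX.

Ratio r(k) = (k + 4)/(k + 5).
Gosper form: A/B · C(k+1)/C(k) with A=k + 4, B=k + 5, C=1.
Need (k + 4)·f(k+1) − (k + 4)·f(k) = 1.
Bound: deg f ≤ 0.
f = c0 ⇒ A·f(k+1) − B(k−1)·f(k) − C = -1. The system {-1 = 0} is inconsistent; no antidifference.

none (Gosper's algorithm certifies no s_k)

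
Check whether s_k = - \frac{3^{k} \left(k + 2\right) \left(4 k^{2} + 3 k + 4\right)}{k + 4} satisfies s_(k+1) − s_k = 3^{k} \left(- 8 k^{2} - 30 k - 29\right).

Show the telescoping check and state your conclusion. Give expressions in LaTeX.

s_(k+1) = -3**(k + 1)*(k + 3)*(3*k + 4*(k + 1)**2 + 7)/(k + 5)
s_(k+1) − s_k = 3**k*(-8*k**4 - 86*k**3 - 343*k**2 - 569*k - 356)/(k**2 + 9*k + 20)
(s_(k+1) − s_k) − t_k = 3**k*(16*k**3 + 116*k**2 + 292*k + 224)/(k**2 + 9*k + 20)

Invalid: residual \frac{3^{k} \left(16 k^{3} + 116 k^{2} + 292 k + 224\right)}{k^{2} + 9 k + 20} ≠ 0.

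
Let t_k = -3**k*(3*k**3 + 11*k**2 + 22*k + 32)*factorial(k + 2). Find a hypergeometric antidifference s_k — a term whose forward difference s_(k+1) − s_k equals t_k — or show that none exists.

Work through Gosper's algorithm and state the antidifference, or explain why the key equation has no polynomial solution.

Ratio r(k) = 3*(3*k**4 + 29*k**3 + 113*k**2 + 227*k + 204)/(3*k**3 + 11*k**2 + 22*k + 32).
Factor: A=3*k + 9; B=1; C=k**3 + 11*k**2/3 + 22*k/3 + 32/3.
Set up (3*k + 9)·f(k+1) − (1)·f(k) − (k**3 + 11*k**2/3 + 22*k/3 + 32/3) = 0.
Bound: deg f ≤ 2.
A polynomial solution: f(k) = (k**2 - k + 4)/3.
Then R = B(k−1)f/C = (k**2 - k + 4)/(3*k**3 + 11*k**2 + 22*k + 32), so s_k = R(k)·t_k = -3**k*(k**2 - k + 4)*factorial(k + 2).
Check: Δs_k = -3**k*(3*k**3 + 11*k**2 + 22*k + 32)*factorial(k + 2). ✓

s_k = -3**k*(k**2 - k + 4)*factorial(k + 2)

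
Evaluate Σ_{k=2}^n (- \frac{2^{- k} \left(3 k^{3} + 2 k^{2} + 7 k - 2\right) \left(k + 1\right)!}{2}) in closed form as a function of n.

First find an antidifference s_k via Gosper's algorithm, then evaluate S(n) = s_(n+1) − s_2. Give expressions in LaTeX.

r(k) = (3*k**4 + 17*k**3 + 42*k**2 + 50*k + 20)/(2*(3*k**3 + 2*k**2 + 7*k - 2)) after simplifying.
A = k/2 + 1, B = 1, C = k**3 + 2*k**2/3 + 7*k/3 - 2/3.
Need (k/2 + 1)·f(k+1) − (1)·f(k) = k**3 + 2*k**2/3 + 7*k/3 - 2/3.
d = 2 from the (1,0,3) case.
Match coefficients ⇒ f(k) = 2*(k - 2)*(3*k + 2)/3.
R(k) = B(k−1)·f(k)/C(k) = 2*(k - 2)*(3*k + 2)/(3*k**3 + 2*k**2 + 7*k - 2); s_k = R·t_k = -(k - 2)*(3*k + 2)*factorial(k + 1)/2**k.
s_(k+1) − s_k = -(3*k**3 + 2*k**2 + 7*k - 2)*factorial(k + 1)/(2*2**k) = t_k.
Telescope: S(n) = s_(n+1) − s_(2) = -2**(-n - 1)*(n - 1)*(3*n + 5)*factorial(n + 2) − (0) = -2**(-n - 1)*(n - 1)*(3*n + 5)*factorial(n + 2).

S(n) = - 2^{- n - 1} \left(n - 1\right) \left(3 n + 5\right) \left(n + 2\right)!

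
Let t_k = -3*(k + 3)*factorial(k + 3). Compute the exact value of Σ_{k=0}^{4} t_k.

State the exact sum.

Σ = -120942

r(k) = (k + 4)**2/(k + 3) after simplifying.
So A=k + 4 and B=1, with C=k + 3.
Key eq: (k + 4)·f(k+1) = (1)·f(k) + (k + 3).
Bound: deg f ≤ 0.
Match coefficients ⇒ f(k) = 1.
R(k) = B(k−1)·f(k)/C(k) = 1/(k + 3); s_k = R·t_k = -3*factorial(k + 3).
s_(k+1) − s_k = -3*(k + 3)*factorial(k + 3) = t_k.
Evaluate s at k=5 and k=0: -120960 and -18; difference -120942.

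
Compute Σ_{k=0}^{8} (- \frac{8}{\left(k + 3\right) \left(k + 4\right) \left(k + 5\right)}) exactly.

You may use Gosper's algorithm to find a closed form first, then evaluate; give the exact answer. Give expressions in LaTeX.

Ratio r(k) = (k + 3)/(k + 6).
A = k + 3, B = k + 6, C = 1.
Solve (k + 3)·f(k+1) − (k + 5)·f(k) = 1.
d = 2 from the (1,1,0) case.
A polynomial solution: f(k) = k*(k + 7)/24.
R(k) = B(k−1)·f(k)/C(k) = k*(k + 5)*(k + 7)/24; s_k = R·t_k = k*(-k - 7)/(3*(k + 3)*(k + 4)).
Verify: -8/(k**3 + 12*k**2 + 47*k + 60) matches t_k.
Σ_(k=0)^(8) t_k = s_(9) − s_(0) = -4/13 − (0) = -4/13.

Σ = -4/13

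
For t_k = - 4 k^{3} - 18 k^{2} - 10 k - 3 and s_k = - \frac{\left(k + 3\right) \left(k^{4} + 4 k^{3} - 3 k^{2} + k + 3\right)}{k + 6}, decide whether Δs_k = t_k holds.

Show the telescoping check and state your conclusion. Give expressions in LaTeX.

s_(k+1) = (-k**5 - 12*k**4 - 47*k**3 - 71*k**2 - 50*k - 24)/(k + 7)
s_(k+1) − s_k = (-4*k**5 - 61*k**4 - 298*k**3 - 526*k**2 - 273*k - 81)/(k**2 + 13*k + 42)
(s_(k+1) − s_k) − t_k = 3*(3*k**4 + 38*k**3 + 121*k**2 + 62*k + 15)/(k**2 + 13*k + 42)

Invalid: residual \frac{3 \left(3 k^{4} + 38 k^{3} + 121 k^{2} + 62 k + 15\right)}{k^{2} + 13 k + 42} ≠ 0.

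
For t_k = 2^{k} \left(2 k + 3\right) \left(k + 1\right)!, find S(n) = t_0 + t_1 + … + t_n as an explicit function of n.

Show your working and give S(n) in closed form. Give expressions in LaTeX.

S(n) = 2 \cdot 2^{n} \left(n + 2\right)! - 1

Compute t_(k+1)/t_k: get 2*(k + 2)*(2*k + 5)/(2*k + 3).
Normal form (A,B,C) = (2*k + 4, 1, k + 3/2).
Need (2*k + 4)·f(k+1) − (1)·f(k) = k + 3/2.
deg f ≤ 0 (via 1,0,1).
Solving with deg f ≤ 0: f(k) = 1/2.
Get s_k = R·t_k = 2**k*factorial(k + 1) with R(k) = B(k−1)f(k)/C(k) = 1/(2*k + 3).
Check: Δs_k = 2**k*(2*k + 3)*factorial(k + 1). ✓
Evaluate: s_(n+1) = 2**(n + 1)*factorial(n + 2); subtract s_(0) = 1 ⇒ S(n) = 2*2**n*factorial(n + 2) - 1.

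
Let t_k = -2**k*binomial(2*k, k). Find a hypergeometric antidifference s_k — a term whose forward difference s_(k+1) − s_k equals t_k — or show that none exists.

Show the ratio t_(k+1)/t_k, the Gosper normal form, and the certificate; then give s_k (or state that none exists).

none (Gosper's algorithm certifies no s_k)

Ratio r(k) = 4*(2*k + 1)/(k + 1).
Factor: A=8*k + 4; B=k + 1; C=1.
Key eq: (8*k + 4)·f(k+1) = (k)·f(k) + (1).
From deg A=1, deg B=1, deg C=0: d=-1.
d = -1 < 0 ⇒ no nonzero polynomial f; not summable.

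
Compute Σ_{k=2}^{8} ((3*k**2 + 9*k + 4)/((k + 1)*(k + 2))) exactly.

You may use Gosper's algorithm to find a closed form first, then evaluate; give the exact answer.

Σ = 308/15

t_(k+1)/t_k = (k + 1)*(9*k + 3*(k + 1)**2 + 13)/((k + 3)*(3*k**2 + 9*k + 4)).
Take A(k)=k + 1, B(k)=k + 3, C(k)=k**2 + 3*k + 4/3.
Solve (k + 1)·f(k+1) − (k + 2)·f(k) = k**2 + 3*k + 4/3.
d = 2 from the (1,1,2) case.
Coefficient equations give f(k) = k*(3*k + 1)/3.
So s_k = (B(k−1)f/C)·t_k = (k*(k + 2)*(3*k + 1)/(3*k**2 + 9*k + 4))·t_k = k*(3*k + 1)/(k + 1).
Δs = (3*k**2 + 9*k + 4)/(k**2 + 3*k + 2), as required.
Sum = s_(9) − s_(2); s_(9) = 126/5, s_(2) = 14/3 ⇒ 308/15.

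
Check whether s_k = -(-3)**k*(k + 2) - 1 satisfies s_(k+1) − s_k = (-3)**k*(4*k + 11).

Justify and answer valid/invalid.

Valid — Δs_k = t_k.

s_(k+1) = 3*(-3)**k*(k + 3) - 1
s_(k+1) − s_k = (-3)**k*(4*k + 11)
(s_(k+1) − s_k) − t_k = 0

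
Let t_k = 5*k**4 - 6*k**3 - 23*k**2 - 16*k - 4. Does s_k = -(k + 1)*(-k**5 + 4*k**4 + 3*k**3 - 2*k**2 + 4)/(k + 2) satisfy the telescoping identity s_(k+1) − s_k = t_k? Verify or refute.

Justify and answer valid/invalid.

s_(k+1) = (k**6 + 3*k**5 - 7*k**4 - 39*k**3 - 58*k**2 - 40*k - 16)/(k + 3)
s_(k+1) − s_k = (5*k**6 + 15*k**5 - 31*k**4 - 135*k**3 - 158*k**2 - 80*k - 20)/(k**2 + 5*k + 6)
(s_(k+1) − s_k) − t_k = 4*(-k**5 - 2*k**4 + 8*k**3 + 16*k**2 + 9*k + 1)/(k**2 + 5*k + 6)

Invalid: residual 4*(-k**5 - 2*k**4 + 8*k**3 + 16*k**2 + 9*k + 1)/(k**2 + 5*k + 6) ≠ 0.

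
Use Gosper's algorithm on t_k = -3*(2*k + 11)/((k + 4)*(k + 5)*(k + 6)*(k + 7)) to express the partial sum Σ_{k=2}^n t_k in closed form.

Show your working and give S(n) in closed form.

The ratio is (k + 4)*(2*k + 13)/((k + 8)*(2*k + 11)).
Take A(k)=k + 4, B(k)=k + 8, C(k)=k + 11/2.
Solve (k + 4)·f(k+1) − (k + 7)·f(k) = k + 11/2.
Bound: deg f ≤ 3.
Solving with deg f ≤ 3: f(k) = k*(k + 5)*(k + 10)/48.
R(k) = B(k−1)·f(k)/C(k) = k*(k + 5)*(k + 7)*(k + 10)/(24*(2*k + 11)); s_k = R·t_k = k*(-k - 10)/(8*(k**2 + 10*k + 24)).
Check: Δs_k = 3*(-2*k - 11)/(k**4 + 22*k**3 + 179*k**2 + 638*k + 840). ✓
Σ_(k=2)^n t_k = s_(n+1) − s_(2) = ((-n**2 - 12*n - 11)/(8*(n**2 + 12*n + 35))) − (-1/16), i.e. (-n**2 - 12*n + 13)/(16*(n**2 + 12*n + 35)).

S(n) = (-n**2 - 12*n + 13)/(16*(n**2 + 12*n + 35))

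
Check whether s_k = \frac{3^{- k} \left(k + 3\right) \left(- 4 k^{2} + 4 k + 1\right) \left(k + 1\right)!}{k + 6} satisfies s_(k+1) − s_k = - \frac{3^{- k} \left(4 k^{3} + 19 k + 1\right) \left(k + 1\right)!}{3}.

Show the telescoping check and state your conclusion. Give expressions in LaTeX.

s_(k+1) = -(k + 4)*(4*k**2 + 4*k - 1)*factorial(k + 2)/(3*3**k*(k + 7))
s_(k+1) − s_k = -(4*k**5 + 40*k**4 + 115*k**3 + 227*k**2 + 430*k + 15)*factorial(k + 1)/(3*3**k*(k + 6)*(k + 7))
(s_(k+1) − s_k) − t_k = (4*k**4 + 24*k**3 + 7*k**2 + 127*k + 9)*factorial(k + 1)/(3**k*(k + 6)*(k + 7))

Invalid: residual \frac{3^{- k} \left(4 k^{4} + 24 k^{3} + 7 k^{2} + 127 k + 9\right) \left(k + 1\right)!}{\left(k + 6\right) \left(k + 7\right)} ≠ 0.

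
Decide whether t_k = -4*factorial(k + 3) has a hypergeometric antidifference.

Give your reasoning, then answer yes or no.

No. Not Gosper-summable.

Compute t_(k+1)/t_k: get k + 4.
Take A(k)=k + 4, B(k)=1, C(k)=1.
Need (k + 4)·f(k+1) − (1)·f(k) = 1.
deg f ≤ -1 (via 1,0,0).
deg f ≤ -1 is impossible — no certificate.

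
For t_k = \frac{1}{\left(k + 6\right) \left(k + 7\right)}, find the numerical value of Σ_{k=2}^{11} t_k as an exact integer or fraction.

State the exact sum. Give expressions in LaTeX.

Σ = 5/72

Ratio r(k) = (k + 6)/(k + 8).
Gosper form: A/B · C(k+1)/C(k) with A=k + 6, B=k + 8, C=1.
Set up (k + 6)·f(k+1) − (k + 7)·f(k) − (1) = 0.
From deg A=1, deg B=1, deg C=0: d=1.
Match coefficients ⇒ f(k) = k/6.
Get s_k = R·t_k = k/(6*(k + 6)) with R(k) = B(k−1)f(k)/C(k) = k*(k + 7)/6.
Verify: 1/(k**2 + 13*k + 42) matches t_k.
Evaluate s at k=12 and k=2: 1/9 and 1/24; difference 5/72.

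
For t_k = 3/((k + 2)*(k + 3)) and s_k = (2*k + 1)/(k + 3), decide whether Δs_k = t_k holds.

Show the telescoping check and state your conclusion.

s_(k+1) = (2*k + 3)/(k + 4)
s_(k+1) − s_k = 5/(k**2 + 7*k + 12)
(s_(k+1) − s_k) − t_k = 2*(k - 1)/(k**3 + 9*k**2 + 26*k + 24)

Invalid: residual 2*(k - 1)/(k**3 + 9*k**2 + 26*k + 24) ≠ 0.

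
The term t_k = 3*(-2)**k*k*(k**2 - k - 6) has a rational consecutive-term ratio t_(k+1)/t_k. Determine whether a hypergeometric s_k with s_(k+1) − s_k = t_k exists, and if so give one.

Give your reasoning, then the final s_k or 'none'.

Step 1: r(k) = -2*(k + 1)*(k - (k + 1)**2 + 7)/(k*(-k**2 + k + 6)).
A = -2, B = 1, C = k**3 - k**2 - 6*k.
Key eq: (-2)·f(k+1) = (1)·f(k) + (k**3 - k**2 - 6*k).
Bound: deg f ≤ 3.
Match coefficients ⇒ f(k) = -(k**3 - 3*k**2 - 4*k + 4)/3.
R(k) = B(k−1)·f(k)/C(k) = -(k**3 - 3*k**2 - 4*k + 4)/(3*k*(k - 3)*(k + 2)); s_k = R·t_k = (-2)**k*(-k**3 + 3*k**2 + 4*k - 4).
Check: Δs_k = 3*(-2)**k*k*(k**2 - k - 6). ✓

s_k = (-2)**k*(-k**3 + 3*k**2 + 4*k - 4)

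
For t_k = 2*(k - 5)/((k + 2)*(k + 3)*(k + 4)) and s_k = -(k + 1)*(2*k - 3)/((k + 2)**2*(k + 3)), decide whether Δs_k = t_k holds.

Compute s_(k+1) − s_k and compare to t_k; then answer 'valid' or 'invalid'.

s_(k+1) = -(k + 2)*(2*k - 1)/((k + 3)**2*(k + 4))
s_(k+1) − s_k = ((k + 1)*(k + 3)*(k + 4)*(2*k - 3) - (k + 2)**3*(2*k - 1))/((k + 2)**2*(k + 3)**2*(k + 4))
(s_(k+1) − s_k) − t_k = (-4*k**2 + k + 32)/(k**5 + 14*k**4 + 77*k**3 + 208*k**2 + 276*k + 144)

Invalid: residual (-4*k**2 + k + 32)/(k**5 + 14*k**4 + 77*k**3 + 208*k**2 + 276*k + 144) ≠ 0.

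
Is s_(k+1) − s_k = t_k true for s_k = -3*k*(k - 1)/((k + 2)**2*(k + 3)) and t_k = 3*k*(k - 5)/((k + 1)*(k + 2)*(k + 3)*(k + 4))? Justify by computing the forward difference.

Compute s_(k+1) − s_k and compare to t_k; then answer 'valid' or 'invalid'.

s_(k+1) = -3*k*(k + 1)/((k + 3)**2*(k + 4))
s_(k+1) − s_k = 3*k*((k - 1)*(k + 3)*(k + 4) - (k + 1)*(k + 2)**2)/((k + 2)**2*(k + 3)**2*(k + 4))
(s_(k+1) − s_k) − t_k = 6*k*(7 - k**2)/(k**6 + 15*k**5 + 91*k**4 + 285*k**3 + 484*k**2 + 420*k + 144)

Invalid: residual 6*k*(7 - k**2)/(k**6 + 15*k**5 + 91*k**4 + 285*k**3 + 484*k**2 + 420*k + 144) ≠ 0.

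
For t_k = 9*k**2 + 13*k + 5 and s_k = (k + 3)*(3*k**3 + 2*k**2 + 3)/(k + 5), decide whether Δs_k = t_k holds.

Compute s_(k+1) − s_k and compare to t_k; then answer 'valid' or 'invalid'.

s_(k+1) = (k + 4)*(3*(k + 1)**3 + 2*(k + 1)**2 + 3)/(k + 6)
s_(k+1) − s_k = (9*k**4 + 100*k**3 + 306*k**2 + 305*k + 106)/(k**2 + 11*k + 30)
(s_(k+1) − s_k) − t_k = 4*(-3*k**3 - 28*k**2 - 35*k - 11)/(k**2 + 11*k + 30)

Invalid: residual 4*(-3*k**3 - 28*k**2 - 35*k - 11)/(k**2 + 11*k + 30) ≠ 0.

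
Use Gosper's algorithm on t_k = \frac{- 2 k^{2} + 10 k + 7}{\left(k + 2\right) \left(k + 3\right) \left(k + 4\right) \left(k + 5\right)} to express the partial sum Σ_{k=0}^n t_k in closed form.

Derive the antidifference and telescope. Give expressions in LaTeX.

t_(k+1)/t_k = (k + 2)*(10*k - 2*(k + 1)**2 + 17)/((k + 6)*(-2*k**2 + 10*k + 7)).
So A=k + 2 and B=k + 6, with C=k**2 - 5*k - 7/2.
f must satisfy (k + 2)·f(k+1) − (k + 5)·f(k) = k**2 - 5*k - 7/2.
d = 3 from the (1,1,2) case.
Solve for f: f(k) = -k*(k**2 + 57*k + 26)/48 (degree 3 ≤ 3).
Then R = B(k−1)f/C = -k*(k + 5)*(k**2 + 57*k + 26)/(24*(2*k**2 - 10*k - 7)), so s_k = R(k)·t_k = k*(k**2 + 57*k + 26)/(24*(k + 2)*(k + 3)*(k + 4)).
Check: Δs_k = (-2*k**2 + 10*k + 7)/(k**4 + 14*k**3 + 71*k**2 + 154*k + 120). ✓
Σ_(k=0)^n t_k = s_(n+1) − s_(0) = ((n**3 + 60*n**2 + 143*n + 84)/(24*(n**3 + 12*n**2 + 47*n + 60))) − (0), i.e. (n**3 + 60*n**2 + 143*n + 84)/(24*(n**3 + 12*n**2 + 47*n + 60)).

S(n) = \frac{n^{3} + 60 n^{2} + 143 n + 84}{24 \left(n^{3} + 12 n^{2} + 47 n + 60\right)}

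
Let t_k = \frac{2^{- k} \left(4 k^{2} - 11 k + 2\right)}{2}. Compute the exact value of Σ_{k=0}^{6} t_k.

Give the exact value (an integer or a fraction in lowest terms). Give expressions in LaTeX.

Σ = 103/64

Ratio r(k) = (4*k**2 - 3*k - 5)/(2*(4*k**2 - 11*k + 2)).
So A=1/2 and B=1, with C=k**2 - 11*k/4 + 1/2.
f must satisfy (1/2)·f(k+1) − (1)·f(k) = k**2 - 11*k/4 + 1/2.
deg f ≤ 2 (via 0,0,2).
Solve for f: f(k) = -(4*k**2 - 3*k + 3)/2 (degree 2 ≤ 2).
R(k) = B(k−1)·f(k)/C(k) = -2*(4*k**2 - 3*k + 3)/(4*k**2 - 11*k + 2); s_k = R·t_k = (-4*k**2 + 3*k - 3)/2**k.
Δs = (4*k**2 - 11*k + 2)/(2*2**k), as required.
Telescoping: Σ = s_(7) − s_(0) = -89/64 − (-3) = 103/64.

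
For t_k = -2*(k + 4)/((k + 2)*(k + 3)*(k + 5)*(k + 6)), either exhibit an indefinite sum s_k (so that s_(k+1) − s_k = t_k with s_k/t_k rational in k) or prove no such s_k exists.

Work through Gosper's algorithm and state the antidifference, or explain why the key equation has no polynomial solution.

Ratio r(k) = (k + 2)*(k + 5)**2/((k + 4)**2*(k + 7)).
Normal form (A,B,C) = (k + 2, k + 7, k**2 + 8*k + 16).
Need (k + 2)·f(k+1) − (k + 6)·f(k) = k**2 + 8*k + 16.
From deg A=1, deg B=1, deg C=2: d=4.
Solve for f: f(k) = k*(k + 3)*(k + 4)*(k + 7)/20 (degree 4 ≤ 4).
Get s_k = R·t_k = k*(-k - 7)/(10*(k**2 + 7*k + 10)) with R(k) = B(k−1)f(k)/C(k) = k*(k + 3)*(k + 6)*(k + 7)/(20*(k + 4)).
Check: Δs_k = 2*(-k - 4)/(k**4 + 16*k**3 + 91*k**2 + 216*k + 180). ✓

s_k = k*(-k - 7)/(10*(k**2 + 7*k + 10))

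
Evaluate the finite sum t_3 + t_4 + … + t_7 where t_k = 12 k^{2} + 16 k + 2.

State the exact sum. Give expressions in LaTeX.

Σ = 2030

Ratio r(k) = (6*k**2 + 20*k + 15)/(6*k**2 + 8*k + 1).
Normal form (A,B,C) = (1, 1, k**2 + 4*k/3 + 1/6).
Need (1)·f(k+1) − (1)·f(k) = k**2 + 4*k/3 + 1/6.
d = 3 from the (0,0,2) case.
Solving with deg f ≤ 3: f(k) = k*(2*k**2 + k - 2)/6.
R(k) = B(k−1)·f(k)/C(k) = k*(2*k**2 + k - 2)/(6*k**2 + 8*k + 1); s_k = R·t_k = 2*k*(2*k**2 + k - 2).
s_(k+1) − s_k = 12*k**2 + 16*k + 2 = t_k.
Σ_(k=3)^(7) t_k = s_(8) − s_(3) = 2144 − (114) = 2030.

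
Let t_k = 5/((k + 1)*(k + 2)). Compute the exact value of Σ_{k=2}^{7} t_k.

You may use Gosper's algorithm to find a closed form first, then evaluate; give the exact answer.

Compute t_(k+1)/t_k: get (k + 1)/(k + 3).
So A=k + 1 and B=k + 3, with C=1.
Solve (k + 1)·f(k+1) − (k + 2)·f(k) = 1.
Degrees (1,1,0) ⇒ d ≤ 1.
Solve for f: f(k) = k (degree 1 ≤ 1).
Certificate R = B(k−1)f/C = k*(k + 2) gives s_k = 5*k/(k + 1).
Verify: 5/(k**2 + 3*k + 2) matches t_k.
Σ_(k=2)^(7) t_k = s_(8) − s_(2) = 40/9 − (10/3) = 10/9.

Σ = 10/9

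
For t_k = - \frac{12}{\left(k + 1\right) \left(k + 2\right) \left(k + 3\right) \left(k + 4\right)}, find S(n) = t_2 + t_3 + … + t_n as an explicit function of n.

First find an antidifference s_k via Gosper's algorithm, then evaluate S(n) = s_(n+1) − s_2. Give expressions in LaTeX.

Step 1: r(k) = (k + 1)/(k + 5).
Normal form (A,B,C) = (k + 1, k + 5, 1).
Solve (k + 1)·f(k+1) − (k + 4)·f(k) = 1.
deg f ≤ 3 (via 1,1,0).
Match coefficients ⇒ f(k) = k*(k**2 + 6*k + 11)/18.
Then R = B(k−1)f/C = k*(k + 4)*(k**2 + 6*k + 11)/18, so s_k = R(k)·t_k = 2*k*(-k**2 - 6*k - 11)/(3*(k + 1)*(k + 2)*(k + 3)).
s_(k+1) − s_k = -12/(k**4 + 10*k**3 + 35*k**2 + 50*k + 24) = t_k.
Evaluate: s_(n+1) = 2*(-n**3 - 9*n**2 - 26*n - 18)/(3*(n**3 + 9*n**2 + 26*n + 24)); subtract s_(2) = -3/5 ⇒ S(n) = (-n**3 - 9*n**2 - 26*n + 36)/(15*(n**3 + 9*n**2 + 26*n + 24)).

S(n) = \frac{- n^{3} - 9 n^{2} - 26 n + 36}{15 \left(n^{3} + 9 n^{2} + 26 n + 24\right)}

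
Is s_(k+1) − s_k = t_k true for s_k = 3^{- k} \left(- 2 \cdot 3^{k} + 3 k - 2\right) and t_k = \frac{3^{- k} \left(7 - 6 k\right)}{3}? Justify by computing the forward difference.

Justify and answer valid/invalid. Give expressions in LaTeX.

valid (s_(k+1) − s_k reduces to t_k)

s_(k+1) = -2 + k/3**k + 1/(3*3**k)
s_(k+1) − s_k = (7 - 6*k)/(3*3**k)
(s_(k+1) − s_k) − t_k = 0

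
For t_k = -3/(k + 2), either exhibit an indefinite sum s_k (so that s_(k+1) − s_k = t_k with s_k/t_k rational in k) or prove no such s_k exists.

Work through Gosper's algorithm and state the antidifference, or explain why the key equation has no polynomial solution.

t_(k+1)/t_k = (k + 2)/(k + 3).
A = k + 2, B = k + 3, C = 1.
Need (k + 2)·f(k+1) − (k + 2)·f(k) = 1.
Bound: deg f ≤ 0.
Write f(k) = c0. Then LHS − RHS = -1, requiring -1 = 0: contradictory. No certificate.

none — t_k is not Gosper-summable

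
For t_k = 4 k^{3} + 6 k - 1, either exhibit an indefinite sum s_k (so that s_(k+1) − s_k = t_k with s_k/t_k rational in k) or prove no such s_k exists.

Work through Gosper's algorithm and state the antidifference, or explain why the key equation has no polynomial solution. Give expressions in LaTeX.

r(k) = (6*k + 4*(k + 1)**3 + 5)/(4*k**3 + 6*k - 1) after simplifying.
A = 1, B = 1, C = k**3 + 3*k/2 - 1/4.
Set up (1)·f(k+1) − (1)·f(k) − (k**3 + 3*k/2 - 1/4) = 0.
Bound: deg f ≤ 4.
Match coefficients ⇒ f(k) = k*(k**3 - 2*k**2 + 4*k - 4)/4.
So s_k = (B(k−1)f/C)·t_k = (k*(k**3 - 2*k**2 + 4*k - 4)/(4*k**3 + 6*k - 1))·t_k = k*(k**3 - 2*k**2 + 4*k - 4).
Check: Δs_k = 4*k**3 + 6*k - 1. ✓

s_k = k \left(k^{3} - 2 k^{2} + 4 k - 4\right)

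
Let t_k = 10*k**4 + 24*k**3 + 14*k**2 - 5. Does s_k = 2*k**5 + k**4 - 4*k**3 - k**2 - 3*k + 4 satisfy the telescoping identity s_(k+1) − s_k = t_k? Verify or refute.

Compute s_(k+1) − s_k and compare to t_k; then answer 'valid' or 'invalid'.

valid; difference matches t_k

s_(k+1) = 2*k**5 + 11*k**4 + 20*k**3 + 13*k**2 - 3*k - 1
s_(k+1) − s_k = 10*k**4 + 24*k**3 + 14*k**2 - 5
(s_(k+1) − s_k) − t_k = 0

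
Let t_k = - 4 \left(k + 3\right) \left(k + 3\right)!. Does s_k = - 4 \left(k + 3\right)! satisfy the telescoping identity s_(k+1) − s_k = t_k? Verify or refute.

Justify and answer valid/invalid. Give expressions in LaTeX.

s_(k+1) = -4*factorial(k + 4)
s_(k+1) − s_k = -4*(k + 3)*factorial(k + 3)
(s_(k+1) − s_k) − t_k = 0

valid; difference matches t_k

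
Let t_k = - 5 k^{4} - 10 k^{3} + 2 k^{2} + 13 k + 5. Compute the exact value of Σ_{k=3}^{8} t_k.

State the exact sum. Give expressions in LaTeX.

Σ = -55788

The ratio is (5*k**4 + 30*k**3 + 58*k**2 + 33*k - 5)/(5*k**4 + 10*k**3 - 2*k**2 - 13*k - 5).
A = 1, B = 1, C = k**4 + 2*k**3 - 2*k**2/5 - 13*k/5 - 1.
Key eq: (1)·f(k+1) = (1)·f(k) + (k**4 + 2*k**3 - 2*k**2/5 - 13*k/5 - 1).
Degrees (0,0,4) ⇒ d ≤ 5.
Solve for f: f(k) = k*(k**4 - 4*k**2 - 3*k + 1)/5 (degree 5 ≤ 5).
So s_k = (B(k−1)f/C)·t_k = (k*(k**4 - 4*k**2 - 3*k + 1)/(5*k**4 + 10*k**3 - 2*k**2 - 13*k - 5))·t_k = k*(-k**4 + 4*k**2 + 3*k - 1).
Δs = -5*k**4 - 10*k**3 + 2*k**2 + 13*k + 5, as required.
Evaluate s at k=9 and k=3: -55899 and -111; difference -55788.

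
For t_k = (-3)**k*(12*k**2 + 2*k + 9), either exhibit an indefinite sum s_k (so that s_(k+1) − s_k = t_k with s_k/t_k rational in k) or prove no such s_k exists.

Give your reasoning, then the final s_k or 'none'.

t_(k+1)/t_k = 3*(-12*k**2 - 26*k - 23)/(12*k**2 + 2*k + 9).
Factor: A=-3; B=1; C=k**2 + k/6 + 3/4.
f must satisfy (-3)·f(k+1) − (1)·f(k) = k**2 + k/6 + 3/4.
d = 2 from the (0,0,2) case.
Solving with deg f ≤ 2: f(k) = -(3*k**2 - 4*k + 3)/12.
Certificate R = B(k−1)f/C = -(3*k**2 - 4*k + 3)/(12*k**2 + 2*k + 9) gives s_k = (-3)**k*(-3*k**2 + 4*k - 3).
Check: Δs_k = (-3)**k*(12*k**2 + 2*k + 9). ✓

s_k = (-3)**k*(-3*k**2 + 4*k - 3)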